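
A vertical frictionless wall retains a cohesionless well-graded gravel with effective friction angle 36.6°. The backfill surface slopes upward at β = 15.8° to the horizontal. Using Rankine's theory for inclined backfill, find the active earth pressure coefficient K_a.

0.278

K_a = cos β · (cos β − √(cos²β − cos²φ)) / (cos β + √(cos²β − cos²φ)).
cos β = 0.9622, cos φ = 0.8028, √(cos²β − cos²φ) = 0.5304.
K_a = 0.9622 × (0.9622 − 0.5304)/(0.9622 + 0.5304) = 0.2784.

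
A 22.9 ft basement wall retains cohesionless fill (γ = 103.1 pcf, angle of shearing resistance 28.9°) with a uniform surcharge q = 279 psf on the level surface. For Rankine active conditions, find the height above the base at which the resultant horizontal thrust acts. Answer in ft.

8.36 ft

K_a = 0.3484.
Triangular part P₁ = ½K_aγH² = 9417 at H/3 = 7.633 ft; rectangular part P₂ = K_a q H = 2226 at H/2 = 11.45 ft.
ȳ = (P₁·7.633 + P₂·11.45)/(P₁+P₂) = 8.363 ft.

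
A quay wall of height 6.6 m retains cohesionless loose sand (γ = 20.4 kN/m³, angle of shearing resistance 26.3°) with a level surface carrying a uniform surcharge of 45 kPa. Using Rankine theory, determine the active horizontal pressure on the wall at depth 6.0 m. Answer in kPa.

64.6 kPa

K_a = (1 − sin φ)/(1 + sin φ) = 0.3859.
σ_v = γz + q = 20.4 × 6.0 + 45 = 167.4 kPa.
σ_h = K_a σ_v = 0.3859 × 167.4 = 64.61 kPa.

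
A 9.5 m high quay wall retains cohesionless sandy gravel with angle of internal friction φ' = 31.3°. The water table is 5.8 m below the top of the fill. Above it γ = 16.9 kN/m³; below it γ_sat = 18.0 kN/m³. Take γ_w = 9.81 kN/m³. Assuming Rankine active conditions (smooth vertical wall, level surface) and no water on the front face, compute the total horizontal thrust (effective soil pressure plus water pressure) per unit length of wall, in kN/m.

289 kN/m

K_a = tan²(45° − φ/2) = 0.3162.
γ' = 18.0 − 9.81 = 8.190 kN/m³. Depth below WT = 3.7 m.
σ'_h at WT = K_a γ d_w = 30.99 kPa; at base = 30.99 + K_a γ' × 3.7 = 40.58 kPa.
P₁ (0–5.8 m) = ½×30.99×5.8 = 89.88. P₂ (5.8–9.5 m) = ½(30.99+40.58)×3.7 = 132.4.
P_w = ½ γ_w h₂² = 0.5×9.81×3.7² = 67.15. Total = 89.88+132.4+67.15 = 289.4 kN/m.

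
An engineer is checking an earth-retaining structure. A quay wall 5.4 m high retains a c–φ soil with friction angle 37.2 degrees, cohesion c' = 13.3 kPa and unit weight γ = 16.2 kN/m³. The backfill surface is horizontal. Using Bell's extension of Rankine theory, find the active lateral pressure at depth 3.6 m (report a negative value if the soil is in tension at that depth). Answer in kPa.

1.17 kPa

K_a = (1 − sin φ)/(1 + sin φ) = 0.2464.
σ_a = K_a γ z − 2c√K_a = 0.2464×16.2×3.6 − 2×13.3×0.4964 = 1.167 kPa.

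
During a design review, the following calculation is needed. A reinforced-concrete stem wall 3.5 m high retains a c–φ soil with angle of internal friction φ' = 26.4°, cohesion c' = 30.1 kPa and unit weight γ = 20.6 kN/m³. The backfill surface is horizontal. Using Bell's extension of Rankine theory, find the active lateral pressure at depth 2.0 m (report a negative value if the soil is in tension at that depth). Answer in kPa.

K_a = (1 − sin φ)/(1 + sin φ) = 0.3844.
σ_a = K_a γ z − 2c√K_a = 0.3844×20.6×2.0 − 2×30.1×0.6200 = -21.49 kPa.

-21.5 kPa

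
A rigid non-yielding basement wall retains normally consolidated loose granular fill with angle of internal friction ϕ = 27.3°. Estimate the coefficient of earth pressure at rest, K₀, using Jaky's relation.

0.541

K₀ = 1 − sin φ' = 1 − sin 27.3° = 0.5414.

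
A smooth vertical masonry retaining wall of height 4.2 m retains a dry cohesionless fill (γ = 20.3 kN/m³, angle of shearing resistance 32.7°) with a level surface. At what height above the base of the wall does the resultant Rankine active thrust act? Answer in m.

1.40 m

K_a = 0.2985.
The pressure distribution is triangular, so the resultant acts at H/3 above the base = 4.2/3 = 1.400 m.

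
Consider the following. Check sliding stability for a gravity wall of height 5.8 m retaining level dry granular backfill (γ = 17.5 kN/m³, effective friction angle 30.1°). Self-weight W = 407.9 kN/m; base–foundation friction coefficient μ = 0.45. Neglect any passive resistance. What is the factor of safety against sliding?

K_a = tan²(45° − 30.1°/2) = 0.3320.
P_a = ½K_aγH² = 0.5×0.3320×17.5×5.8² = 97.72 kN/m, acting at H/3 = 1.933 m above the base.
FS_sliding = μW / P_a = 0.45×407.9 / 97.72 = 1.878.

1.88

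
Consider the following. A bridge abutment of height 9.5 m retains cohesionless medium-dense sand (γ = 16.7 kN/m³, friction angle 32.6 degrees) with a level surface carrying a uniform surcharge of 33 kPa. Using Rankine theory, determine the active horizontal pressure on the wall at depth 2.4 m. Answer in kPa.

K_a = (1 − sin φ)/(1 + sin φ) = 0.2997.
σ_v = γz + q = 16.7 × 2.4 + 33 = 73.08 kPa.
σ_h = K_a σ_v = 0.2997 × 73.08 = 21.90 kPa.

21.9 kPa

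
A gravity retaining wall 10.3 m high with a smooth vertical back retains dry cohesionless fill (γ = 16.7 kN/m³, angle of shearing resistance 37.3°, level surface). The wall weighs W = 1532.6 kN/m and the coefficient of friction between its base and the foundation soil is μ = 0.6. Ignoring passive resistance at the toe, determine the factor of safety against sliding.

K_a = tan²(45° − 37.3°/2) = 0.2453.
P_a = ½K_aγH² = 0.5×0.2453×16.7×10.3² = 217.3 kN/m, acting at H/3 = 3.433 m above the base.
FS_sliding = μW / P_a = 0.6×1532.6 / 217.3 = 4.231.

4.23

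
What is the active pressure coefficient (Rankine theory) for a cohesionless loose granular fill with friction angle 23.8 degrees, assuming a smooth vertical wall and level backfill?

0.425

K_a = (1 − sin φ)/(1 + sin φ) = (1 − sin 23.8°)/(1 + sin 23.8°) = 0.4250.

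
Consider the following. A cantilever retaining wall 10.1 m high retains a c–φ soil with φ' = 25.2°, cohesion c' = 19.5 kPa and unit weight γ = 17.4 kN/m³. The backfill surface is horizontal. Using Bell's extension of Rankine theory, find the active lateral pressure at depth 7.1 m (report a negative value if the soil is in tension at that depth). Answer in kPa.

25.0 kPa

K_a = (1 − sin φ)/(1 + sin φ) = 0.4027.
σ_a = K_a γ z − 2c√K_a = 0.4027×17.4×7.1 − 2×19.5×0.6346 = 25.00 kPa.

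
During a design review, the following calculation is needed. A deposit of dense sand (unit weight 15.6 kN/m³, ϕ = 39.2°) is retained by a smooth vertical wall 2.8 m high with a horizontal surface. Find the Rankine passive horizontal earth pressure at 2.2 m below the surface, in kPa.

K_p = (1 + sin φ)/(1 − sin φ) = 4.435.
σ_h = K_p γ z = 4.435 × 15.6 × 2.2 = 152.2 kPa.

152 kPa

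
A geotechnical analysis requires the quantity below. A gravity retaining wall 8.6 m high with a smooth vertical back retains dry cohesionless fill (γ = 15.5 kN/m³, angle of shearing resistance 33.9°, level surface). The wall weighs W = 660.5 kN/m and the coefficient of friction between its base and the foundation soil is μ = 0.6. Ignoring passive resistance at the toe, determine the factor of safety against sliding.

K_a = tan²(45° − 33.9°/2) = 0.2839.
P_a = ½K_aγH² = 0.5×0.2839×15.5×8.6² = 162.7 kN/m, acting at H/3 = 2.867 m above the base.
FS_sliding = μW / P_a = 0.6×660.5 / 162.7 = 2.435.

2.44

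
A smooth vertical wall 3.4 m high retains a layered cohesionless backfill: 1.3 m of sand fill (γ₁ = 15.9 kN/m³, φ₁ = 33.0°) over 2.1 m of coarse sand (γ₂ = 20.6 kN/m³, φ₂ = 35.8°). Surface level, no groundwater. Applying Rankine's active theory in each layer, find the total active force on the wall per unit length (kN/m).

K_a1 = tan²(45°−33.0°/2) = 0.2948; K_a2 = tan²(45°−35.8°/2) = 0.2619.
Layer 1: σ at base = K_a1 γ₁ h₁ = 6.094 kPa; P₁ = ½×6.094×1.3 = 3.961.
Layer 2: σ_v at top = γ₁h₁ = 20.67; σ_h top = K_a2×20.67 = 5.413; σ_h base = K_a2×(20.67+20.6×2.1) = 16.74.
P₂ = ½(5.413+16.74)×2.1 = 23.26. Total P_a = 3.961+23.26 = 27.22 kN/m.

27.2 kN/m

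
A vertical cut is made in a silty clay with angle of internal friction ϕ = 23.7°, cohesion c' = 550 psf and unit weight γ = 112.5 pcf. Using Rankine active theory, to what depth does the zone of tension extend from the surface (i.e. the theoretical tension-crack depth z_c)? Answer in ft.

15.0 ft

K_a = tan²(45° − 23.7°/2) = 0.4266; √K_a = 0.6531.
The active pressure is zero where K_a γ z = 2c√K_a, so z_c = 2c/(γ√K_a) = 2×550/(112.5×0.6531) = 14.97 ft.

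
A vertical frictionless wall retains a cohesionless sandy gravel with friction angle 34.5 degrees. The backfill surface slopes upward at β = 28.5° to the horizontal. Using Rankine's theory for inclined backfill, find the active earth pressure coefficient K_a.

K_a = cos β · (cos β − √(cos²β − cos²φ)) / (cos β + √(cos²β − cos²φ)).
cos β = 0.8788, cos φ = 0.8241, √(cos²β − cos²φ) = 0.3052.
K_a = 0.8788 × (0.8788 − 0.3052)/(0.8788 + 0.3052) = 0.4258.

0.426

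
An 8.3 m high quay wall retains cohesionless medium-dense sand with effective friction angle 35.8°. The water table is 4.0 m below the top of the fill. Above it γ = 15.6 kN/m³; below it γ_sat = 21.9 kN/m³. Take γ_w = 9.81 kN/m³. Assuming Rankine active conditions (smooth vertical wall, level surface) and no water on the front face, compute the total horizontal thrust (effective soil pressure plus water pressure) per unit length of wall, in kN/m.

K_a = tan²(45° − φ/2) = 0.2619.
γ' = 21.9 − 9.81 = 12.09 kN/m³. Depth below WT = 4.3 m.
σ'_h at WT = K_a γ d_w = 16.34 kPa; at base = 16.34 + K_a γ' × 4.3 = 29.95 kPa.
P₁ (0–4.0 m) = ½×16.34×4.0 = 32.68. P₂ (4.0–8.3 m) = ½(16.34+29.95)×4.3 = 99.53.
P_w = ½ γ_w h₂² = 0.5×9.81×4.3² = 90.69. Total = 32.68+99.53+90.69 = 222.9 kN/m.

223 kN/m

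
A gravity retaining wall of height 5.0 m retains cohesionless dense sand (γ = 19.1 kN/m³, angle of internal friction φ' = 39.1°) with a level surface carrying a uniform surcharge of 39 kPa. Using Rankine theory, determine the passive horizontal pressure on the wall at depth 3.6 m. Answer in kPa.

476 kPa

K_p = (1 + sin φ)/(1 − sin φ) = 4.415.
σ_v = γz + q = 19.1 × 3.6 + 39 = 107.8 kPa.
σ_h = K_p σ_v = 4.415 × 107.8 = 475.8 kPa.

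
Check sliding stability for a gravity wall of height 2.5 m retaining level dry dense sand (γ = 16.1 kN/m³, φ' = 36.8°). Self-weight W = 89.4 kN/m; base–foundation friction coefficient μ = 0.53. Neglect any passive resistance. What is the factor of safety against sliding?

K_a = tan²(45° − 36.8°/2) = 0.2508.
P_a = ½K_aγH² = 0.5×0.2508×16.1×2.5² = 12.62 kN/m, acting at H/3 = 0.8333 m above the base.
FS_sliding = μW / P_a = 0.53×89.4 / 12.62 = 3.756.

3.76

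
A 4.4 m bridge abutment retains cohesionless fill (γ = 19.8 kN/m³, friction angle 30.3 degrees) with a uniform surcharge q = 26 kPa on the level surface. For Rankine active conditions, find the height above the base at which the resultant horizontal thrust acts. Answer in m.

K_a = 0.3293.
Triangular part P₁ = ½K_aγH² = 63.12 at H/3 = 1.467 m; rectangular part P₂ = K_a q H = 37.67 at H/2 = 2.200 m.
ȳ = (P₁·1.467 + P₂·2.200)/(P₁+P₂) = 1.741 m.

1.74 m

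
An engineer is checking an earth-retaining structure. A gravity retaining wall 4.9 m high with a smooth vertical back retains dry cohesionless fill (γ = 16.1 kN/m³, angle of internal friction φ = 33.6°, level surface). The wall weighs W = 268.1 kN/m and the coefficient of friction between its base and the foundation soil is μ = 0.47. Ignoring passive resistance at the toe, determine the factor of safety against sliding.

K_a = tan²(45° − 33.6°/2) = 0.2875.
P_a = ½K_aγH² = 0.5×0.2875×16.1×4.9² = 55.57 kN/m, acting at H/3 = 1.633 m above the base.
FS_sliding = μW / P_a = 0.47×268.1 / 55.57 = 2.268.

2.27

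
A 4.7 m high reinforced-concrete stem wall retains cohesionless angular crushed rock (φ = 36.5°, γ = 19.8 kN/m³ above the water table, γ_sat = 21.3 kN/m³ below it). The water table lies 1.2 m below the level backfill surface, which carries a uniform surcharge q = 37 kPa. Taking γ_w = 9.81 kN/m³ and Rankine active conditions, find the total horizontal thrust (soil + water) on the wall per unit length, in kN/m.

K_a = tan²(45° − φ/2) = 0.2541.
γ' = 21.3 − 9.81 = 11.49 kN/m³. h₂ = H − d_w = 3.5 m.
σ'_h: at surface K_a·q = 9.400; at WT K_a(q+γd_w) = 15.44; at base K_a(q+γd_w+γ'h₂) = 25.65 kPa.
P₁ = ½(9.400+15.44)×1.2 = 14.90; P₂ = ½(15.44+25.65)×3.5 = 71.91; P_w = ½γ_w h₂² = 60.09.
Total = 14.90+71.91+60.09 = 146.9 kN/m.

147 kN/m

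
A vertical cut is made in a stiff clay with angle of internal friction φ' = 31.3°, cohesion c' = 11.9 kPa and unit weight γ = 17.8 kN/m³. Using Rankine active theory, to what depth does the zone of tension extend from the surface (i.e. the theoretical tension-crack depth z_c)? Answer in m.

K_a = tan²(45° − 31.3°/2) = 0.3162; √K_a = 0.5623.
The active pressure is zero where K_a γ z = 2c√K_a, so z_c = 2c/(γ√K_a) = 2×11.9/(17.8×0.5623) = 2.378 m.

2.38 m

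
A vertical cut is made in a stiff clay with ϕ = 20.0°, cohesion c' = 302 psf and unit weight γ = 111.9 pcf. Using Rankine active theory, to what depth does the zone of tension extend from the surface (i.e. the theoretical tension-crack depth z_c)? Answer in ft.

K_a = tan²(45° − 20.0°/2) = 0.4903; √K_a = 0.7002.
The active pressure is zero where K_a γ z = 2c√K_a, so z_c = 2c/(γ√K_a) = 2×302/(111.9×0.7002) = 7.709 ft.

7.71 ft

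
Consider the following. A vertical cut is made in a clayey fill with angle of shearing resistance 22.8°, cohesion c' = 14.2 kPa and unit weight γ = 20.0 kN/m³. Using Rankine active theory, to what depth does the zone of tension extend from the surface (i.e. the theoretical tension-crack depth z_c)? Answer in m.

2.14 m

K_a = tan²(45° − 22.8°/2) = 0.4414; √K_a = 0.6644.
The active pressure is zero where K_a γ z = 2c√K_a, so z_c = 2c/(γ√K_a) = 2×14.2/(20.0×0.6644) = 2.137 m.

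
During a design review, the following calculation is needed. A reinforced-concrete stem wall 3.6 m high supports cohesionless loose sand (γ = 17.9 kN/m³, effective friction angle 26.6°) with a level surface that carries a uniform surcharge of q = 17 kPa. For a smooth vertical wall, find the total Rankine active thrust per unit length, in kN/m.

67.6 kN/m

K_a = tan²(45° − φ/2) = 0.3814.
Soil triangle: ½ K_a γ H² = 0.5×0.3814×17.9×3.6² = 44.24 kN/m.
Surcharge rectangle: K_a q H = 0.3814×17×3.6 = 23.34 kN/m.
Total = 44.24 + 23.34 = 67.59 kN/m.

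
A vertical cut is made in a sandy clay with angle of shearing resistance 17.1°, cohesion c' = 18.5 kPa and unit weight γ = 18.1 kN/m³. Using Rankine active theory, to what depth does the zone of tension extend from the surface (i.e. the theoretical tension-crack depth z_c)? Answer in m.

K_a = tan²(45° − 17.1°/2) = 0.5455; √K_a = 0.7386.
The active pressure is zero where K_a γ z = 2c√K_a, so z_c = 2c/(γ√K_a) = 2×18.5/(18.1×0.7386) = 2.768 m.

2.77 m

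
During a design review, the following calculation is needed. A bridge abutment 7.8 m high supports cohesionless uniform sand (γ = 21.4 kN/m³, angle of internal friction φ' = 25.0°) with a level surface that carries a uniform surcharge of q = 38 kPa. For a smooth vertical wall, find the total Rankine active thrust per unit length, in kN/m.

K_a = tan²(45° − φ/2) = 0.4059.
Soil triangle: ½ K_a γ H² = 0.5×0.4059×21.4×7.8² = 264.2 kN/m.
Surcharge rectangle: K_a q H = 0.4059×38×7.8 = 120.3 kN/m.
Total = 264.2 + 120.3 = 384.5 kN/m.

385 kN/m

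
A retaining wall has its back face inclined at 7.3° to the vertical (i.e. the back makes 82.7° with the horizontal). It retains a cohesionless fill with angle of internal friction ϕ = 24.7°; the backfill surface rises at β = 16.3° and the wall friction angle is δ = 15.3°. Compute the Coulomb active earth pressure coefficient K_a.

K_a = sin²(α+φ) / [sin²α · sin(α−δ) · (1 + √{sin(φ+δ)sin(φ−β) / (sin(α−δ)sin(α+β))})²].
With α = 82.7°, φ = 24.7°, δ = 15.3°, β = 16.3°: K_a = 0.5746.

0.575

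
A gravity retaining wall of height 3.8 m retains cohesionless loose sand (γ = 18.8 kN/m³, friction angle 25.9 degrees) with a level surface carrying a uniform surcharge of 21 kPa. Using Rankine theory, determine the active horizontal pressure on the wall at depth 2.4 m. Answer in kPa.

K_a = (1 − sin φ)/(1 + sin φ) = 0.3920.
σ_v = γz + q = 18.8 × 2.4 + 21 = 66.12 kPa.
σ_h = K_a σ_v = 0.3920 × 66.12 = 25.92 kPa.

25.9 kPa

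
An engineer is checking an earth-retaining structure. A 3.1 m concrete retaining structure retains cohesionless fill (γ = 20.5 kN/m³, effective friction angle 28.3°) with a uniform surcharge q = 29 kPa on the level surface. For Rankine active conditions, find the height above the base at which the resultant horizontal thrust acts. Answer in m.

K_a = 0.3568.
Triangular part P₁ = ½K_aγH² = 35.14 at H/3 = 1.033 m; rectangular part P₂ = K_a q H = 32.07 at H/2 = 1.550 m.
ȳ = (P₁·1.033 + P₂·1.550)/(P₁+P₂) = 1.280 m.

1.28 m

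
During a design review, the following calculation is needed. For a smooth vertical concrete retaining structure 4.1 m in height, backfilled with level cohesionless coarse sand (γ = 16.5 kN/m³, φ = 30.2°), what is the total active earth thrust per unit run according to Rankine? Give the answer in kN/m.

45.9 kN/m

K_a = tan²(45° − φ/2) = 0.3307.
P_a = ½ K_a γ H² = 0.5 × 0.3307 × 16.5 × 4.1² = 45.86 kN/m.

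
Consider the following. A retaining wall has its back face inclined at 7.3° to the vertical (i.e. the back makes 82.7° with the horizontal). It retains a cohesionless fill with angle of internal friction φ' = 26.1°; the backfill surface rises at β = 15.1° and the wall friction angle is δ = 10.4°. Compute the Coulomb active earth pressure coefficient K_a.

0.527

K_a = sin²(α+φ) / [sin²α · sin(α−δ) · (1 + √{sin(φ+δ)sin(φ−β) / (sin(α−δ)sin(α+β))})²].
With α = 82.7°, φ = 26.1°, δ = 10.4°, β = 15.1°: K_a = 0.5271.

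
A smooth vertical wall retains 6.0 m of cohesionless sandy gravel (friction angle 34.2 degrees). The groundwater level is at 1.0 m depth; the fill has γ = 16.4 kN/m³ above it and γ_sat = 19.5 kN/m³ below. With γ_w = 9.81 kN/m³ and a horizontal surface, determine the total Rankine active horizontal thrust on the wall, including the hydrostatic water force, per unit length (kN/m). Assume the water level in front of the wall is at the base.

K_a = tan²(45° − φ/2) = 0.2803.
γ' = 19.5 − 9.81 = 9.690 kN/m³. Depth below WT = 5.0 m.
σ'_h at WT = K_a γ d_w = 4.598 kPa; at base = 4.598 + K_a γ' × 5.0 = 18.18 kPa.
P₁ (0–1.0 m) = ½×4.598×1.0 = 2.299. P₂ (1.0–6.0 m) = ½(4.598+18.18)×5.0 = 56.94.
P_w = ½ γ_w h₂² = 0.5×9.81×5.0² = 122.6. Total = 2.299+56.94+122.6 = 181.9 kN/m.

182 kN/m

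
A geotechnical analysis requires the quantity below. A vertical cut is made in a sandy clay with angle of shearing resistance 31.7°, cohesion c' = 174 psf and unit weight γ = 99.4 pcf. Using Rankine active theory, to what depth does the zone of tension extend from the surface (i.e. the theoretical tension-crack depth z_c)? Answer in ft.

K_a = tan²(45° − 31.7°/2) = 0.3111; √K_a = 0.5577.
The active pressure is zero where K_a γ z = 2c√K_a, so z_c = 2c/(γ√K_a) = 2×174/(99.4×0.5577) = 6.277 ft.

6.28 ft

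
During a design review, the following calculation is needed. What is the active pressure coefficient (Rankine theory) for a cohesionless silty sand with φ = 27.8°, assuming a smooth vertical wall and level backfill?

0.364

K_a = (1 − sin φ)/(1 + sin φ) = (1 − sin 27.8°)/(1 + sin 27.8°) = 0.3639.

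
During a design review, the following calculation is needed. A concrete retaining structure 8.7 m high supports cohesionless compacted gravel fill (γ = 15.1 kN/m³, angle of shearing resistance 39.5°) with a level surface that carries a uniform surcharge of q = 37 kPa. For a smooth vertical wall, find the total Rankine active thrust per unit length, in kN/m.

199 kN/m

K_a = tan²(45° − φ/2) = 0.2224.
Soil triangle: ½ K_a γ H² = 0.5×0.2224×15.1×8.7² = 127.1 kN/m.
Surcharge rectangle: K_a q H = 0.2224×37×8.7 = 71.60 kN/m.
Total = 127.1 + 71.60 = 198.7 kN/m.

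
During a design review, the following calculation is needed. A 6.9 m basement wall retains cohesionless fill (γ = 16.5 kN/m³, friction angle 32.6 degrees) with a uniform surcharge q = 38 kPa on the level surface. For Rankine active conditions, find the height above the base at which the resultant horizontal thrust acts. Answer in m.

K_a = 0.2997.
Triangular part P₁ = ½K_aγH² = 117.7 at H/3 = 2.300 m; rectangular part P₂ = K_a q H = 78.59 at H/2 = 3.450 m.
ȳ = (P₁·2.300 + P₂·3.450)/(P₁+P₂) = 2.760 m.

2.76 m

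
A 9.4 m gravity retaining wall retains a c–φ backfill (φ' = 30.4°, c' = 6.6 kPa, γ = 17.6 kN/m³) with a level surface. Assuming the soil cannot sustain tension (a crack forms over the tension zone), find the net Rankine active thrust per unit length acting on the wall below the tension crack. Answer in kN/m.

189 kN/m

K_a = 0.3280; √K_a = 0.5727.
Tension-crack depth z_c = 2c/(γ√K_a) = 2×6.6/(17.6×0.5727) = 1.310 m.
σ_a at base = K_a γ H − 2c√K_a = 0.3280×17.6×9.4 − 2×6.6×0.5727 = 46.70 kPa.
P_a = ½ × 46.70 × (H − z_c) = 0.5×46.70×8.090 = 188.9 kN/m.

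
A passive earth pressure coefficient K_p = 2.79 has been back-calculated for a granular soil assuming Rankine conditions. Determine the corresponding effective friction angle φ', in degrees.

K_p = (1+sin φ)/(1−sin φ) ⇒ sin φ = (K_p − 1)/(K_p + 1) = 0.4723.
φ = arcsin(0.4723) = 28.18°.

28.2°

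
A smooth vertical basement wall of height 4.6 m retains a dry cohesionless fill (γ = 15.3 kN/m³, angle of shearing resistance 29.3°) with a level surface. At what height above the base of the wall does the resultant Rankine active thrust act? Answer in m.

1.53 m

K_a = 0.3428.
The pressure distribution is triangular, so the resultant acts at H/3 above the base = 4.6/3 = 1.533 m.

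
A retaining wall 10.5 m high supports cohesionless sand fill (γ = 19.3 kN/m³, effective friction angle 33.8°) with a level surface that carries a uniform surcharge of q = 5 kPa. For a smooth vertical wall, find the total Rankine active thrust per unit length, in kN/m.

K_a = tan²(45° − φ/2) = 0.2851.
Soil triangle: ½ K_a γ H² = 0.5×0.2851×19.3×10.5² = 303.3 kN/m.
Surcharge rectangle: K_a q H = 0.2851×5×10.5 = 14.97 kN/m.
Total = 303.3 + 14.97 = 318.3 kN/m.

318 kN/m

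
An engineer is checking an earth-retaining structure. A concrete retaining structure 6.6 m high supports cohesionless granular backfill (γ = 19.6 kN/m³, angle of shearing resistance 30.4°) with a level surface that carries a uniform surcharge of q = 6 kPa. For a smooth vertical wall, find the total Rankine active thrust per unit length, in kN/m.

K_a = tan²(45° − φ/2) = 0.3280.
Soil triangle: ½ K_a γ H² = 0.5×0.3280×19.6×6.6² = 140.0 kN/m.
Surcharge rectangle: K_a q H = 0.3280×6×6.6 = 12.99 kN/m.
Total = 140.0 + 12.99 = 153.0 kN/m.

153 kN/m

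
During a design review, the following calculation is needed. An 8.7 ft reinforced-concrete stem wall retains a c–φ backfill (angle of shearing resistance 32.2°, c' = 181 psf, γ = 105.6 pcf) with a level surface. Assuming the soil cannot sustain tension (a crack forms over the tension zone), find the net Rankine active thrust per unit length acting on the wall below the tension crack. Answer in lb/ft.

K_a = 0.3047; √K_a = 0.5520.
Tension-crack depth z_c = 2c/(γ√K_a) = 2×181/(105.6×0.5520) = 6.210 ft.
σ_a at base = K_a γ H − 2c√K_a = 0.3047×105.6×8.7 − 2×181×0.5520 = 80.13 psf.
P_a = ½ × 80.13 × (H − z_c) = 0.5×80.13×2.490 = 99.77 lb/ft.

99.8 lb/ft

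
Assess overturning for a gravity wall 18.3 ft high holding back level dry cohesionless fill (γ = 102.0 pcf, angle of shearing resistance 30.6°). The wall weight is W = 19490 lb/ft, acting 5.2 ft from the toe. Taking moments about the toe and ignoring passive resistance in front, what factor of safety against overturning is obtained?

K_a = tan²(45° − 30.6°/2) = 0.3253.
P_a = ½K_aγH² = 0.5×0.3253×102.0×18.3² = 5557 lb/ft, acting at H/3 = 6.100 ft above the base.
Overturning moment M_o = P_a × H/3 = 5557 × 6.100 = 33900.
Resisting moment M_r = W × 5.2 = 19490 × 5.2 = 101300.
FS_overturning = M_r/M_o = 101300/33900 = 2.990.

2.99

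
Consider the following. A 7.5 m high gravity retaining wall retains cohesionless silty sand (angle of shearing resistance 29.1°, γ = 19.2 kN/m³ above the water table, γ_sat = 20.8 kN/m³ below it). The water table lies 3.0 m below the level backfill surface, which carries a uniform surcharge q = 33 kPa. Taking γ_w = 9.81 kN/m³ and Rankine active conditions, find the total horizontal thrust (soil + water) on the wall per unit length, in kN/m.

K_a = tan²(45° − φ/2) = 0.3456.
γ' = 20.8 − 9.81 = 10.99 kN/m³. h₂ = H − d_w = 4.5 m.
σ'_h: at surface K_a·q = 11.40; at WT K_a(q+γd_w) = 31.31; at base K_a(q+γd_w+γ'h₂) = 48.40 kPa.
P₁ = ½(11.40+31.31)×3.0 = 64.07; P₂ = ½(31.31+48.40)×4.5 = 179.4; P_w = ½γ_w h₂² = 99.33.
Total = 64.07+179.4+99.33 = 342.8 kN/m.

343 kN/m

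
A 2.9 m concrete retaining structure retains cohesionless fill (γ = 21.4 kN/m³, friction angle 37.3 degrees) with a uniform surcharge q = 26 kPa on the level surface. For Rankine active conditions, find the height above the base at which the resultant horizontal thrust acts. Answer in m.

1.19 m

K_a = 0.2453.
Triangular part P₁ = ½K_aγH² = 22.08 at H/3 = 0.9667 m; rectangular part P₂ = K_a q H = 18.50 at H/2 = 1.450 m.
ȳ = (P₁·0.9667 + P₂·1.450)/(P₁+P₂) = 1.187 m.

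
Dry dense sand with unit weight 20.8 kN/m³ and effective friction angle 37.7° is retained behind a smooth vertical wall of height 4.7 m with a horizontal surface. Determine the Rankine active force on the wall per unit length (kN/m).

K_a = tan²(45° − φ/2) = 0.2411.
P_a = ½ K_a γ H² = 0.5 × 0.2411 × 20.8 × 4.7² = 55.38 kN/m.

55.4 kN/m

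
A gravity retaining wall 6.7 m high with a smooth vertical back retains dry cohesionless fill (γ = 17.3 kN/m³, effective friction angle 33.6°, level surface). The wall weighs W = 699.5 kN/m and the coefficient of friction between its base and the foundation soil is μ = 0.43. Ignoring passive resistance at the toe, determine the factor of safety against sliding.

K_a = tan²(45° − 33.6°/2) = 0.2875.
P_a = ½K_aγH² = 0.5×0.2875×17.3×6.7² = 111.6 kN/m, acting at H/3 = 2.233 m above the base.
FS_sliding = μW / P_a = 0.43×699.5 / 111.6 = 2.694.

2.69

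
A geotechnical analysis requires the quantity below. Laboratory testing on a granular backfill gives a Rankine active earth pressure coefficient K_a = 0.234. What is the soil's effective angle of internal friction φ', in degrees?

38.4°

K_a = tan²(45° − φ/2) ⇒ 45° − φ/2 = arctan(√0.234) = 25.81°.
φ = 2(45° − 25.81°) = 38.37°.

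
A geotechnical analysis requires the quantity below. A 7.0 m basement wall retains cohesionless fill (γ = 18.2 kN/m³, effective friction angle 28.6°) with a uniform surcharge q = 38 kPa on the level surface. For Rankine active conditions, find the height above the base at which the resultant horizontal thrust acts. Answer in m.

2.77 m

K_a = 0.3525.
Triangular part P₁ = ½K_aγH² = 157.2 at H/3 = 2.333 m; rectangular part P₂ = K_a q H = 93.78 at H/2 = 3.500 m.
ȳ = (P₁·2.333 + P₂·3.500)/(P₁+P₂) = 2.769 m.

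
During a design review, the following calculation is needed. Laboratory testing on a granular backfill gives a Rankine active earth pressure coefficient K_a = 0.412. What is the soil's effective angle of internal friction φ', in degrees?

24.6°

K_a = tan²(45° − φ/2) ⇒ 45° − φ/2 = arctan(√0.412) = 32.70°.
φ = 2(45° − 32.70°) = 24.61°.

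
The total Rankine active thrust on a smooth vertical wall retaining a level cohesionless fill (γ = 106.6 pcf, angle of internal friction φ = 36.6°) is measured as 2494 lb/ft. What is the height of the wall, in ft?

K_a = 0.2530. P_a = ½ K_a γ H² ⇒ H = √(2P_a/(K_a γ)).
H = √(2×2494/(0.2530×106.6)) = 13.60 ft.

13.6 ft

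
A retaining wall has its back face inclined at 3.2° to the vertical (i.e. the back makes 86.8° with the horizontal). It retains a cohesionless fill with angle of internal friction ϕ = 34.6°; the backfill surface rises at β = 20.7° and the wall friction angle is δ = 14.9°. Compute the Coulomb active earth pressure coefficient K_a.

0.366

K_a = sin²(α+φ) / [sin²α · sin(α−δ) · (1 + √{sin(φ+δ)sin(φ−β) / (sin(α−δ)sin(α+β))})²].
With α = 86.8°, φ = 34.6°, δ = 14.9°, β = 20.7°: K_a = 0.3663.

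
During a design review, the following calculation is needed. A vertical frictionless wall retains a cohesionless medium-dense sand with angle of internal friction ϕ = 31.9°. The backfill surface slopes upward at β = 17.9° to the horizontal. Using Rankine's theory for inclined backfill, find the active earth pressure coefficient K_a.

0.359

K_a = cos β · (cos β − √(cos²β − cos²φ)) / (cos β + √(cos²β − cos²φ)).
cos β = 0.9516, cos φ = 0.8490, √(cos²β − cos²φ) = 0.4299.
K_a = 0.9516 × (0.9516 − 0.4299)/(0.9516 + 0.4299) = 0.3594.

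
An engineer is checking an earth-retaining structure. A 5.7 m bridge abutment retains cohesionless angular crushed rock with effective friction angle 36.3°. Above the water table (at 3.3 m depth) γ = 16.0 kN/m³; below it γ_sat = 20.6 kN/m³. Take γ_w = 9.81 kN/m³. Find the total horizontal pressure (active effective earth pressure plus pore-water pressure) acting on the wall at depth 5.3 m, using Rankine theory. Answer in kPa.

K_a = (1 − sin φ)/(1 + sin φ) = 0.2563.
γ' = 20.6 − 9.81 = 10.79 kN/m³.
Effective vertical stress at 5.3 m: σ'_v = 16.0×3.3 + 10.79×2.00 = 74.38 kPa.
σ'_h = K_a σ'_v = 0.2563 × 74.38 = 19.06 kPa; u = γ_w × 2.00 = 19.62 kPa.
Total σ_h = 19.06 + 19.62 = 38.68 kPa.

38.7 kPa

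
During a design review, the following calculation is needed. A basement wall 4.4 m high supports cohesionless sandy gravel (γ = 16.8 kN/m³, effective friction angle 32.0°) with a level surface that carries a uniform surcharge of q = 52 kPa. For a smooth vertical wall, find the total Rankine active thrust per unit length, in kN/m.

120 kN/m

K_a = tan²(45° − φ/2) = 0.3073.
Soil triangle: ½ K_a γ H² = 0.5×0.3073×16.8×4.4² = 49.97 kN/m.
Surcharge rectangle: K_a q H = 0.3073×52×4.4 = 70.30 kN/m.
Total = 49.97 + 70.30 = 120.3 kN/m.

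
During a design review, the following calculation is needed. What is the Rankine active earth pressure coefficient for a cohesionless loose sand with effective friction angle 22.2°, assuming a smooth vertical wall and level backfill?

K_a = tan²(45° − φ/2) = tan²(33.90°) = 0.4515.

0.452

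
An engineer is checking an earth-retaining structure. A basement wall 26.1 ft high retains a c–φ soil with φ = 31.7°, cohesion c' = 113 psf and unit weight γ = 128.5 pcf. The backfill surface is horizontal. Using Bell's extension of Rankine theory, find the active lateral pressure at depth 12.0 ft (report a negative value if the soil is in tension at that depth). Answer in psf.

354 psf

K_a = (1 − sin φ)/(1 + sin φ) = 0.3111.
σ_a = K_a γ z − 2c√K_a = 0.3111×128.5×12.0 − 2×113×0.5577 = 353.6 psf.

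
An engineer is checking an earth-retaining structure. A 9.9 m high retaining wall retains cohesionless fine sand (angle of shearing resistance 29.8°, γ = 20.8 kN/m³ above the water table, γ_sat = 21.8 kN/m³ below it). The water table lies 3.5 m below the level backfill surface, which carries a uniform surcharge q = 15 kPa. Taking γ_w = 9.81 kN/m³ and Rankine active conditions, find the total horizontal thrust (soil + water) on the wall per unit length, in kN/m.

533 kN/m

K_a = tan²(45° − φ/2) = 0.3360.
γ' = 21.8 − 9.81 = 11.99 kN/m³. h₂ = H − d_w = 6.4 m.
σ'_h: at surface K_a·q = 5.040; at WT K_a(q+γd_w) = 29.50; at base K_a(q+γd_w+γ'h₂) = 55.29 kPa.
P₁ = ½(5.040+29.50)×3.5 = 60.45; P₂ = ½(29.50+55.29)×6.4 = 271.3; P_w = ½γ_w h₂² = 200.9.
Total = 60.45+271.3+200.9 = 532.7 kN/m.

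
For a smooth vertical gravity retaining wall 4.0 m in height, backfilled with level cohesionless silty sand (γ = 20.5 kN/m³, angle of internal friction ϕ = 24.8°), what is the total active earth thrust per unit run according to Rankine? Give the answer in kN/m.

K_a = tan²(45° − φ/2) = 0.4090.
P_a = ½ K_a γ H² = 0.5 × 0.4090 × 20.5 × 4.0² = 67.08 kN/m.

67.1 kN/m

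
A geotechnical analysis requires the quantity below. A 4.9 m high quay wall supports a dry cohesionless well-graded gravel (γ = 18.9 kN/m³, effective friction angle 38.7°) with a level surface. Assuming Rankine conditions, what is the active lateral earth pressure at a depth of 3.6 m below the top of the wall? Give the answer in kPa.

K_a = (1 − sin φ)/(1 + sin φ) = 0.2306.
σ_h = K_a γ z = 0.2306 × 18.9 × 3.6 = 15.69 kPa.

15.7 kPa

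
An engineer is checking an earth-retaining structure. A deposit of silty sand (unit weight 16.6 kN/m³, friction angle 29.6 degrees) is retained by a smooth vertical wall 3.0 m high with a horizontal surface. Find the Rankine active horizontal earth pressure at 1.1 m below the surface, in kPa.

K_a = (1 − sin φ)/(1 + sin φ) = 0.3387.
σ_h = K_a γ z = 0.3387 × 16.6 × 1.1 = 6.185 kPa.

6.19 kPa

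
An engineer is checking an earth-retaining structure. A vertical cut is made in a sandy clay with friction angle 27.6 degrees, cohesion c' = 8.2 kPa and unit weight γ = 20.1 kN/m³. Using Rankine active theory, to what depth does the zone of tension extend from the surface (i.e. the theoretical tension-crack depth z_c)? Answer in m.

K_a = tan²(45° − 27.6°/2) = 0.3668; √K_a = 0.6056.
The active pressure is zero where K_a γ z = 2c√K_a, so z_c = 2c/(γ√K_a) = 2×8.2/(20.1×0.6056) = 1.347 m.

1.35 m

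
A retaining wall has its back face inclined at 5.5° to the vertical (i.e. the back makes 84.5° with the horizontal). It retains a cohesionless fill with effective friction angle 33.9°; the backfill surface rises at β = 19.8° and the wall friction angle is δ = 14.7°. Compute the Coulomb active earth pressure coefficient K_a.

0.397

K_a = sin²(α+φ) / [sin²α · sin(α−δ) · (1 + √{sin(φ+δ)sin(φ−β) / (sin(α−δ)sin(α+β))})²].
With α = 84.5°, φ = 33.9°, δ = 14.7°, β = 19.8°: K_a = 0.3967.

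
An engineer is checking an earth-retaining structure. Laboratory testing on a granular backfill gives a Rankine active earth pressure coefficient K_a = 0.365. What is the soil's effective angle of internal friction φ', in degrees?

27.7°

K_a = tan²(45° − φ/2) ⇒ 45° − φ/2 = arctan(√0.365) = 31.14°.
φ = 2(45° − 31.14°) = 27.72°.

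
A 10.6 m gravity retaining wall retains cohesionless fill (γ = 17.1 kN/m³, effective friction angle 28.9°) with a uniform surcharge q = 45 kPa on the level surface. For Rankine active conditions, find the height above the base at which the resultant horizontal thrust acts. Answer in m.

K_a = 0.3484.
Triangular part P₁ = ½K_aγH² = 334.7 at H/3 = 3.533 m; rectangular part P₂ = K_a q H = 166.2 at H/2 = 5.300 m.
ȳ = (P₁·3.533 + P₂·5.300)/(P₁+P₂) = 4.119 m.

4.12 m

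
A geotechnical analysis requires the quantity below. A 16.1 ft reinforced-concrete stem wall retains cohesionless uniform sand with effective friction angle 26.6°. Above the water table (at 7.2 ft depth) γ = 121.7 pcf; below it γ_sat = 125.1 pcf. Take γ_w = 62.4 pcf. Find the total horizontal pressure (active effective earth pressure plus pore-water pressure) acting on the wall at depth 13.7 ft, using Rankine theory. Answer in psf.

K_a = (1 − sin φ)/(1 + sin φ) = 0.3814.
γ' = 125.1 − 62.4 = 62.70 pcf.
Effective vertical stress at 13.7 ft: σ'_v = 121.7×7.2 + 62.70×6.50 = 1284 psf.
σ'_h = K_a σ'_v = 0.3814 × 1284 = 489.7 psf; u = γ_w × 6.50 = 405.6 psf.
Total σ_h = 489.7 + 405.6 = 895.3 psf.

895 psf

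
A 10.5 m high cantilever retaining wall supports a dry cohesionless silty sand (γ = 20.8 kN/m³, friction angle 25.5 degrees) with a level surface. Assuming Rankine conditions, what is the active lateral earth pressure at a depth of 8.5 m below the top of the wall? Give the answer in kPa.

K_a = (1 − sin φ)/(1 + sin φ) = 0.3981.
σ_h = K_a γ z = 0.3981 × 20.8 × 8.5 = 70.38 kPa.

70.4 kPa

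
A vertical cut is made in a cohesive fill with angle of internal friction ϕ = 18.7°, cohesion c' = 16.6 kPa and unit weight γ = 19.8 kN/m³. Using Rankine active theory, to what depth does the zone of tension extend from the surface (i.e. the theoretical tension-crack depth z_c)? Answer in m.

K_a = tan²(45° − 18.7°/2) = 0.5144; √K_a = 0.7173.
The active pressure is zero where K_a γ z = 2c√K_a, so z_c = 2c/(γ√K_a) = 2×16.6/(19.8×0.7173) = 2.338 m.

2.34 m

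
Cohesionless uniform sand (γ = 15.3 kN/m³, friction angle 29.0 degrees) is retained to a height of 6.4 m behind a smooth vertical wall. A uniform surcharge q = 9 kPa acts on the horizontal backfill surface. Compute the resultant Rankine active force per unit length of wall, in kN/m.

129 kN/m

K_a = tan²(45° − φ/2) = 0.3470.
Soil triangle: ½ K_a γ H² = 0.5×0.3470×15.3×6.4² = 108.7 kN/m.
Surcharge rectangle: K_a q H = 0.3470×9×6.4 = 19.99 kN/m.
Total = 108.7 + 19.99 = 128.7 kN/m.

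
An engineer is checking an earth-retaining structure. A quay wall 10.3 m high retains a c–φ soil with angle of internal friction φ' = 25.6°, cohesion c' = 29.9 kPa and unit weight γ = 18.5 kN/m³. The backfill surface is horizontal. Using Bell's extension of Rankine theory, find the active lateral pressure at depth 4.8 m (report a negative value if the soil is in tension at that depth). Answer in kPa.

-2.44 kPa

K_a = (1 − sin φ)/(1 + sin φ) = 0.3966.
σ_a = K_a γ z − 2c√K_a = 0.3966×18.5×4.8 − 2×29.9×0.6297 = -2.443 kPa.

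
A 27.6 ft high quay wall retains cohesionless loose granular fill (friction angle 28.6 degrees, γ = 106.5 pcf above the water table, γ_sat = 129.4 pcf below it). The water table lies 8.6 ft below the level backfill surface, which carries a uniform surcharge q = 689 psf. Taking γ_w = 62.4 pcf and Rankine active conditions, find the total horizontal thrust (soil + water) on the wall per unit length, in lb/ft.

29800 lb/ft

K_a = tan²(45° − φ/2) = 0.3525.
γ' = 129.4 − 62.4 = 67.00 pcf. h₂ = H − d_w = 19.0 ft.
σ'_h: at surface K_a·q = 242.9; at WT K_a(q+γd_w) = 565.8; at base K_a(q+γd_w+γ'h₂) = 1015 psf.
P₁ = ½(242.9+565.8)×8.6 = 3477; P₂ = ½(565.8+1015)×19.0 = 15010; P_w = ½γ_w h₂² = 11260.
Total = 3477+15010+11260 = 29750 lb/ft.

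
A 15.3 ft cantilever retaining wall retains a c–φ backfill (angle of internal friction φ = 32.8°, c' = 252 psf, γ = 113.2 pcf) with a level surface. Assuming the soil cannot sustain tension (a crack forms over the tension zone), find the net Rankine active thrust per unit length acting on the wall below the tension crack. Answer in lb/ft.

856 lb/ft

K_a = 0.2973; √K_a = 0.5452.
Tension-crack depth z_c = 2c/(γ√K_a) = 2×252/(113.2×0.5452) = 8.166 ft.
σ_a at base = K_a γ H − 2c√K_a = 0.2973×113.2×15.3 − 2×252×0.5452 = 240.1 psf.
P_a = ½ × 240.1 × (H − z_c) = 0.5×240.1×7.134 = 856.3 lb/ft.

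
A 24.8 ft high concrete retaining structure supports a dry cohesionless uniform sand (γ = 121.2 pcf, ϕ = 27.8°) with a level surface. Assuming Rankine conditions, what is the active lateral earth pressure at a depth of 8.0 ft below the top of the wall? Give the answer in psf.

K_a = (1 − sin φ)/(1 + sin φ) = 0.3639.
σ_h = K_a γ z = 0.3639 × 121.2 × 8.0 = 352.8 psf.

353 psf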